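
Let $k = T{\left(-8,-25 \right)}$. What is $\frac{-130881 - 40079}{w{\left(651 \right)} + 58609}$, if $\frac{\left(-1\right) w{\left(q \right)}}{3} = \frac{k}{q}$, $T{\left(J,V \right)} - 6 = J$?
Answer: $- \frac{7419664}{2543631} \approx -2.917$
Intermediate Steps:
$T{\left(J,V \right)} = 6 + J$
$k = -2$ ($k = 6 - 8 = -2$)
$w{\left(q \right)} = \frac{6}{q}$ ($w{\left(q \right)} = - 3 \left(- \frac{2}{q}\right) = \frac{6}{q}$)
$\frac{-130881 - 40079}{w{\left(651 \right)} + 58609} = \frac{-130881 - 40079}{\frac{6}{651} + 58609} = - \frac{170960}{6 \cdot \frac{1}{651} + 58609} = - \frac{170960}{\frac{2}{217} + 58609} = - \frac{170960}{\frac{12718155}{217}} = \left(-170960\right) \frac{217}{12718155} = - \frac{7419664}{2543631}$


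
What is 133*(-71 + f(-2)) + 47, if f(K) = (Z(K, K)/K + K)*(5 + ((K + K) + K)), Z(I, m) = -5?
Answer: -18925/2 ≈ -9462.5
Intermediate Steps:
f(K) = (5 + 3*K)*(K - 5/K) (f(K) = (-5/K + K)*(5 + ((K + K) + K)) = (K - 5/K)*(5 + (2*K + K)) = (K - 5/K)*(5 + 3*K) = (5 + 3*K)*(K - 5/K))
133*(-71 + f(-2)) + 47 = 133*(-71 + (-15 - 25/(-2) + 3*(-2)**2 + 5*(-2))) + 47 = 133*(-71 + (-15 - 25*(-1/2) + 3*4 - 10)) + 47 = 133*(-71 + (-15 + 25/2 + 12 - 10)) + 47 = 133*(-71 - 1/2) + 47 = 133*(-143/2) + 47 = -19019/2 + 47 = -18925/2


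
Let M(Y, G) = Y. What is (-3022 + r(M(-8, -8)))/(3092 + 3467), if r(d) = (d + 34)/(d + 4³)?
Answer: -84603/183652 ≈ -0.46067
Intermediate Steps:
r(d) = (34 + d)/(64 + d) (r(d) = (34 + d)/(d + 64) = (34 + d)/(64 + d))
(-3022 + r(M(-8, -8)))/(3092 + 3467) = (-3022 + (34 - 8)/(64 - 8))/(3092 + 3467) = (-3022 + 26/56)/6559 = (-3022 + (1/56)*26)*(1/6559) = (-3022 + 13/28)*(1/6559) = -84603/28*1/6559 = -84603/183652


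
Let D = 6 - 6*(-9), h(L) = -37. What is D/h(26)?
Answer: -60/37 ≈ -1.6216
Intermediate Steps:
D = 60 (D = 6 + 54 = 60)
D/h(26) = 60/(-37) = 60*(-1/37) = -60/37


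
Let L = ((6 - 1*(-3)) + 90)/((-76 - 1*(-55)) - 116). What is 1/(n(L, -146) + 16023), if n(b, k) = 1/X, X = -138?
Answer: 138/2211173 ≈ 6.2410e-5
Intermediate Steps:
L = -99/137 (L = ((6 + 3) + 90)/((-76 + 55) - 116) = (9 + 90)/(-21 - 116) = 99/(-137) = 99*(-1/137) = -99/137 ≈ -0.72263)
n(b, k) = -1/138 (n(b, k) = 1/(-138) = -1/138)
1/(n(L, -146) + 16023) = 1/(-1/138 + 16023) = 1/(2211173/138) = 138/2211173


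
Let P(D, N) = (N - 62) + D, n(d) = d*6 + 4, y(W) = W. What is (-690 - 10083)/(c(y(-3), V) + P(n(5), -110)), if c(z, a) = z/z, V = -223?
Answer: 10773/137 ≈ 78.635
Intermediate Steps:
c(z, a) = 1
n(d) = 4 + 6*d (n(d) = 6*d + 4 = 4 + 6*d)
P(D, N) = -62 + D + N (P(D, N) = (-62 + N) + D = -62 + D + N)
(-690 - 10083)/(c(y(-3), V) + P(n(5), -110)) = (-690 - 10083)/(1 + (-62 + (4 + 6*5) - 110)) = -10773/(1 + (-62 + (4 + 30) - 110)) = -10773/(1 + (-62 + 34 - 110)) = -10773/(1 - 138) = -10773/(-137) = -10773*(-1/137) = 10773/137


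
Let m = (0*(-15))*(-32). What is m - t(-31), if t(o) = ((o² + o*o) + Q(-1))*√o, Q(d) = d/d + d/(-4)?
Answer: -7693*I*√31/4 ≈ -10708.0*I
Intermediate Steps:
Q(d) = 1 - d/4 (Q(d) = 1 + d*(-¼) = 1 - d/4)
m = 0 (m = 0*(-32) = 0)
t(o) = √o*(5/4 + 2*o²) (t(o) = ((o² + o*o) + (1 - ¼*(-1)))*√o = ((o² + o²) + (1 + ¼))*√o = (2*o² + 5/4)*√o = (5/4 + 2*o²)*√o = √o*(5/4 + 2*o²))
m - t(-31) = 0 - √(-31)*(5 + 8*(-31)²)/4 = 0 - I*√31*(5 + 8*961)/4 = 0 - I*√31*(5 + 7688)/4 = 0 - I*√31*7693/4 = 0 - 7693*I*√31/4 = -7693*I*√31/4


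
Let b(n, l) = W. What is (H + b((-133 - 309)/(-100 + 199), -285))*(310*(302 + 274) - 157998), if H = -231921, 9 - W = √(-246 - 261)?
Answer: -4768574544 - 267306*I*√3 ≈ -4.7686e+9 - 4.6299e+5*I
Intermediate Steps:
W = 9 - 13*I*√3 (W = 9 - √(-246 - 261) = 9 - √(-507) = 9 - 13*I*√3 ≈ 9.0 - 22.517*I)
b(n, l) = 9 - 13*I*√3
(H + b((-133 - 309)/(-100 + 199), -285))*(310*(302 + 274) - 157998) = (-231921 + (9 - 13*I*√3))*(310*(302 + 274) - 157998) = (-231912 - 13*I*√3)*(310*576 - 157998) = (-231912 - 13*I*√3)*(178560 - 157998) = (-231912 - 13*I*√3)*20562 = -4768574544 - 267306*I*√3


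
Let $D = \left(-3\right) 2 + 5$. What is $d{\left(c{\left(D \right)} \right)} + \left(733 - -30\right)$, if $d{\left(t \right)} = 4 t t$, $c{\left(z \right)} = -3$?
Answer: $799$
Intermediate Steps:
$D = -1$ ($D = -6 + 5 = -1$)
$d{\left(t \right)} = 4 t^{2}$
$d{\left(c{\left(D \right)} \right)} + \left(733 - -30\right) = 4 \left(-3\right)^{2} + \left(733 - -30\right) = 4 \cdot 9 + \left(733 + 30\right) = 36 + 763 = 799$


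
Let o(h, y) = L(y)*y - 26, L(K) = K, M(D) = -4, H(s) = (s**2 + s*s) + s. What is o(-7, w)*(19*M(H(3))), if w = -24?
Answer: -41800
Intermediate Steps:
H(s) = s + 2*s**2 (H(s) = (s**2 + s**2) + s = 2*s**2 + s = s + 2*s**2)
o(h, y) = -26 + y**2 (o(h, y) = y*y - 26 = y**2 - 26 = -26 + y**2)
o(-7, w)*(19*M(H(3))) = (-26 + (-24)**2)*(19*(-4)) = (-26 + 576)*(-76) = 550*(-76) = -41800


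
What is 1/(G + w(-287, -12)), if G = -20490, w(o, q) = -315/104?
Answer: -104/2131275 ≈ -4.8797e-5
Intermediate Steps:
w(o, q) = -315/104 (w(o, q) = -315*1/104 = -315/104)
1/(G + w(-287, -12)) = 1/(-20490 - 315/104) = 1/(-2131275/104) = -104/2131275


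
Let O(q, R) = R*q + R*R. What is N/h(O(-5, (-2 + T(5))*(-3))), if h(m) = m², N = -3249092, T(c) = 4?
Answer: -6713/9 ≈ -745.89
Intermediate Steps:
O(q, R) = R² + R*q (O(q, R) = R*q + R² = R² + R*q)
N/h(O(-5, (-2 + T(5))*(-3))) = -3249092*1/(9*(-2 + 4)²*((-2 + 4)*(-3) - 5)²) = -3249092*1/(36*(2*(-3) - 5)²) = -3249092*1/(36*(-6 - 5)²) = -3249092/((-6*(-11))²) = -3249092/(66²) = -3249092/4356 = -3249092*1/4356 = -6713/9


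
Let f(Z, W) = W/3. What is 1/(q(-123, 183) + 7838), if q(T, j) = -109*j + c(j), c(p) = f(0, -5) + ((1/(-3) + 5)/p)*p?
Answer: -1/12106 ≈ -8.2604e-5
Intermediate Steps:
f(Z, W) = W/3 (f(Z, W) = W*(1/3) = W/3)
c(p) = 3 (c(p) = (1/3)*(-5) + ((1/(-3) + 5)/p)*p = -5/3 + ((-1/3 + 5)/p)*p = -5/3 + (14/(3*p))*p = -5/3 + 14/3 = 3)
q(T, j) = 3 - 109*j (q(T, j) = -109*j + 3 = 3 - 109*j)
1/(q(-123, 183) + 7838) = 1/((3 - 109*183) + 7838) = 1/((3 - 19947) + 7838) = 1/(-19944 + 7838) = 1/(-12106) = -1/12106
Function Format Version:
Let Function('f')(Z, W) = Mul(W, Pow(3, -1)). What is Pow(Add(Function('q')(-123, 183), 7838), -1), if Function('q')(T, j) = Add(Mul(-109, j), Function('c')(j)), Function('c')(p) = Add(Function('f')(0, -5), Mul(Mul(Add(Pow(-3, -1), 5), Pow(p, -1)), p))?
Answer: Rational(-1, 12106) ≈ -8.2604e-5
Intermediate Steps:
Function('f')(Z, W) = Mul(Rational(1, 3), W) (Function('f')(Z, W) = Mul(W, Rational(1, 3)) = Mul(Rational(1, 3), W))
Function('c')(p) = 3 (Function('c')(p) = Add(Mul(Rational(1, 3), -5), Mul(Mul(Add(Pow(-3, -1), 5), Pow(p, -1)), p)) = Add(Rational(-5, 3), Mul(Mul(Add(Rational(-1, 3), 5), Pow(p, -1)), p)) = Add(Rational(-5, 3), Mul(Mul(Rational(14, 3), Pow(p, -1)), p)) = Add(Rational(-5, 3), Rational(14, 3)) = 3)
Function('q')(T, j) = Add(3, Mul(-109, j)) (Function('q')(T, j) = Add(Mul(-109, j), 3) = Add(3, Mul(-109, j)))
Pow(Add(Function('q')(-123, 183), 7838), -1) = Pow(Add(Add(3, Mul(-109, 183)), 7838), -1) = Pow(Add(Add(3, -19947), 7838), -1) = Pow(Add(-19944, 7838), -1) = Pow(-12106, -1) = Rational(-1, 12106)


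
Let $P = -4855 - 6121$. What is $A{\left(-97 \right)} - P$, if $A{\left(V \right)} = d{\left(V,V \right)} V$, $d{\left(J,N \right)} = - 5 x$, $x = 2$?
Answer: $11946$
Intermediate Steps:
$d{\left(J,N \right)} = -10$ ($d{\left(J,N \right)} = \left(-5\right) 2 = -10$)
$P = -10976$ ($P = -4855 - 6121 = -10976$)
$A{\left(V \right)} = - 10 V$
$A{\left(-97 \right)} - P = \left(-10\right) \left(-97\right) - -10976 = 970 + 10976 = 11946$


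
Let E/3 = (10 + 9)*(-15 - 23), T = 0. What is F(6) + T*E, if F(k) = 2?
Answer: 2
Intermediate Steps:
E = -2166 (E = 3*((10 + 9)*(-15 - 23)) = 3*(19*(-38)) = 3*(-722) = -2166)
F(6) + T*E = 2 + 0*(-2166) = 2 + 0 = 2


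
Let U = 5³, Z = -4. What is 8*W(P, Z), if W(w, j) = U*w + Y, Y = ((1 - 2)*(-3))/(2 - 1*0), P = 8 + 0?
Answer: 8012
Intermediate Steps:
P = 8
U = 125
Y = 3/2 (Y = (-1*(-3))/(2 + 0) = 3/2 ≈ 1.5000)
W(w, j) = 3/2 + 125*w (W(w, j) = 125*w + 3/2 = 3/2 + 125*w)
8*W(P, Z) = 8*(3/2 + 125*8) = 8*(3/2 + 1000) = 8*(2003/2) = 8012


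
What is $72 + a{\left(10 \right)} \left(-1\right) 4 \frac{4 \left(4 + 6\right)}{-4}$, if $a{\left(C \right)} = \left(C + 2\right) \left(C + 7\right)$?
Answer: $8232$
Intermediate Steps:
$a{\left(C \right)} = \left(2 + C\right) \left(7 + C\right)$
$72 + a{\left(10 \right)} \left(-1\right) 4 \frac{4 \left(4 + 6\right)}{-4} = 72 + \left(14 + 10^{2} + 9 \cdot 10\right) \left(-1\right) 4 \frac{4 \left(4 + 6\right)}{-4} = 72 + \left(14 + 100 + 90\right) \left(- 4 \cdot 4 \cdot 10 \left(- \frac{1}{4}\right)\right) = 72 + 204 \left(- 4 \cdot 40 \left(- \frac{1}{4}\right)\right) = 72 + 204 \left(\left(-4\right) \left(-10\right)\right) = 72 + 204 \cdot 40 = 72 + 8160 = 8232$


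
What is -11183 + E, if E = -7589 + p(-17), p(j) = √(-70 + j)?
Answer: -18772 + I*√87 ≈ -18772.0 + 9.3274*I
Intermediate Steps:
E = -7589 + I*√87 (E = -7589 + √(-70 - 17) = -7589 + √(-87) = -7589 + I*√87 ≈ -7589.0 + 9.3274*I)
-11183 + E = -11183 + (-7589 + I*√87) = -18772 + I*√87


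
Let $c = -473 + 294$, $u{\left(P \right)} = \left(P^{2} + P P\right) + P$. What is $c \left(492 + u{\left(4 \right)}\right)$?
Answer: $-94512$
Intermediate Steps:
$u{\left(P \right)} = P + 2 P^{2}$ ($u{\left(P \right)} = \left(P^{2} + P^{2}\right) + P = 2 P^{2} + P = P + 2 P^{2}$)
$c = -179$
$c \left(492 + u{\left(4 \right)}\right) = - 179 \left(492 + 4 \left(1 + 2 \cdot 4\right)\right) = - 179 \left(492 + 4 \left(1 + 8\right)\right) = - 179 \left(492 + 4 \cdot 9\right) = - 179 \left(492 + 36\right) = \left(-179\right) 528 = -94512$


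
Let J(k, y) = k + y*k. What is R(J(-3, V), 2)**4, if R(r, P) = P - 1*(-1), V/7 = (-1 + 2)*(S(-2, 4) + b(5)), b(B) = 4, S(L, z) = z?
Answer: 81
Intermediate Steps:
V = 56 (V = 7*((-1 + 2)*(4 + 4)) = 7*(1*8) = 7*8 = 56)
J(k, y) = k + k*y
R(r, P) = 1 + P (R(r, P) = P + 1 = 1 + P)
R(J(-3, V), 2)**4 = (1 + 2)**4 = 3**4 = 81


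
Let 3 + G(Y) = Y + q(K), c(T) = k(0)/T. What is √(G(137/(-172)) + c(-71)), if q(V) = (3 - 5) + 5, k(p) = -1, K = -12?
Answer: 7*I*√595335/6106 ≈ 0.88455*I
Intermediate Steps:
q(V) = 3 (q(V) = -2 + 5 = 3)
c(T) = -1/T
G(Y) = Y (G(Y) = -3 + (Y + 3) = -3 + (3 + Y) = Y)
√(G(137/(-172)) + c(-71)) = √(137/(-172) - 1/(-71)) = √(137*(-1/172) - 1*(-1/71)) = √(-137/172 + 1/71) = √(-9555/12212) = 7*I*√595335/6106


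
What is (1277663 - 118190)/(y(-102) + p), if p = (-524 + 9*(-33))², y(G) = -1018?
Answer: 386491/224341 ≈ 1.7228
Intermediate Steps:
p = 674041 (p = (-524 - 297)² = (-821)² = 674041)
(1277663 - 118190)/(y(-102) + p) = (1277663 - 118190)/(-1018 + 674041) = 1159473/673023 = 1159473*(1/673023) = 386491/224341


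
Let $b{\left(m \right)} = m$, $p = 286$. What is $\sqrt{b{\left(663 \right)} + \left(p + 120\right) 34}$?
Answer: $\sqrt{14467} \approx 120.28$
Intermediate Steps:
$\sqrt{b{\left(663 \right)} + \left(p + 120\right) 34} = \sqrt{663 + \left(286 + 120\right) 34} = \sqrt{663 + 406 \cdot 34} = \sqrt{663 + 13804} = \sqrt{14467}$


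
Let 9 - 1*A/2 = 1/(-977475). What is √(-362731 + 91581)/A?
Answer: 4887375*I*√10846/17594552 ≈ 28.929*I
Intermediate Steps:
A = 17594552/977475 (A = 18 - 2/(-977475) = 18 - 2*(-1/977475) = 18 + 2/977475 = 17594552/977475 ≈ 18.000)
√(-362731 + 91581)/A = √(-362731 + 91581)/(17594552/977475) = √(-271150)*(977475/17594552) = (5*I*√10846)*(977475/17594552) = 4887375*I*√10846/17594552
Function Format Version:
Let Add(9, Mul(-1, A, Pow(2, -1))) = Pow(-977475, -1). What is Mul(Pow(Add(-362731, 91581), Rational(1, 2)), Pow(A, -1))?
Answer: Mul(Rational(4887375, 17594552), I, Pow(10846, Rational(1, 2))) ≈ Mul(28.929, I)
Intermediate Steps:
A = Rational(17594552, 977475) (A = Add(18, Mul(-2, Pow(-977475, -1))) = Add(18, Mul(-2, Rational(-1, 977475))) = Add(18, Rational(2, 977475)) = Rational(17594552, 977475) ≈ 18.000)
Mul(Pow(Add(-362731, 91581), Rational(1, 2)), Pow(A, -1)) = Mul(Pow(Add(-362731, 91581), Rational(1, 2)), Pow(Rational(17594552, 977475), -1)) = Mul(Pow(-271150, Rational(1, 2)), Rational(977475, 17594552)) = Mul(Mul(5, I, Pow(10846, Rational(1, 2))), Rational(977475, 17594552)) = Mul(Rational(4887375, 17594552), I, Pow(10846, Rational(1, 2)))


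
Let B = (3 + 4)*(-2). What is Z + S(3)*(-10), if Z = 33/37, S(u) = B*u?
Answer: 15573/37 ≈ 420.89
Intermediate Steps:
B = -14 (B = 7*(-2) = -14)
S(u) = -14*u
Z = 33/37 (Z = 33*(1/37) = 33/37 ≈ 0.89189)
Z + S(3)*(-10) = 33/37 - 14*3*(-10) = 33/37 - 42*(-10) = 33/37 + 420 = 15573/37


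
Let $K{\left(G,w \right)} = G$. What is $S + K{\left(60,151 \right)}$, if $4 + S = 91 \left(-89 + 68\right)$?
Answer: $-1855$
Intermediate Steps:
$S = -1915$ ($S = -4 + 91 \left(-89 + 68\right) = -4 + 91 \left(-21\right) = -4 - 1911 = -1915$)
$S + K{\left(60,151 \right)} = -1915 + 60 = -1855$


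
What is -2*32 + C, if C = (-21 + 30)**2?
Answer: 17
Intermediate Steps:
C = 81 (C = 9**2 = 81)
-2*32 + C = -2*32 + 81 = -64 + 81 = 17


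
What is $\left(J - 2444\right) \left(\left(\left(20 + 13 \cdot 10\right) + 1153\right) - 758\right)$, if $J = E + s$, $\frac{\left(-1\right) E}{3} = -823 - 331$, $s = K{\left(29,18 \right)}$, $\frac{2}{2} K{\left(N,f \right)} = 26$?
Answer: $568980$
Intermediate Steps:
$K{\left(N,f \right)} = 26$
$s = 26$
$E = 3462$ ($E = - 3 \left(-823 - 331\right) = \left(-3\right) \left(-1154\right) = 3462$)
$J = 3488$ ($J = 3462 + 26 = 3488$)
$\left(J - 2444\right) \left(\left(\left(20 + 13 \cdot 10\right) + 1153\right) - 758\right) = \left(3488 - 2444\right) \left(\left(\left(20 + 13 \cdot 10\right) + 1153\right) - 758\right) = 1044 \left(\left(\left(20 + 130\right) + 1153\right) - 758\right) = 1044 \left(\left(150 + 1153\right) - 758\right) = 1044 \left(1303 - 758\right) = 1044 \cdot 545 = 568980$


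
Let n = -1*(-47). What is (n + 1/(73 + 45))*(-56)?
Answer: -155316/59 ≈ -2632.5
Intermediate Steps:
n = 47
(n + 1/(73 + 45))*(-56) = (47 + 1/(73 + 45))*(-56) = (47 + 1/118)*(-56) = (5547/118)*(-56) = -155316/59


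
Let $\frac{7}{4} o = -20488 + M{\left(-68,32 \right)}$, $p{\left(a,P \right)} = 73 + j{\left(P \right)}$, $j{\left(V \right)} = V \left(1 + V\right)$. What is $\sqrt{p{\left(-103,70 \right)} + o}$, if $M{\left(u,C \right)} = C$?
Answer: $\frac{i \sqrt{325661}}{7} \approx 81.524 i$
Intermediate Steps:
$p{\left(a,P \right)} = 73 + P \left(1 + P\right)$
$o = - \frac{81824}{7}$ ($o = \frac{4 \left(-20488 + 32\right)}{7} = \frac{4}{7} \left(-20456\right) = - \frac{81824}{7} \approx -11689.0$)
$\sqrt{p{\left(-103,70 \right)} + o} = \sqrt{\left(73 + 70 \left(1 + 70\right)\right) - \frac{81824}{7}} = \sqrt{\left(73 + 70 \cdot 71\right) - \frac{81824}{7}} = \sqrt{\left(73 + 4970\right) - \frac{81824}{7}} = \sqrt{5043 - \frac{81824}{7}} = \sqrt{- \frac{46523}{7}} = \frac{i \sqrt{325661}}{7}$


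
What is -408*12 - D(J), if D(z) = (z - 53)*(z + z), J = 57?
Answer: -5352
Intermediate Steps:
D(z) = 2*z*(-53 + z) (D(z) = (-53 + z)*(2*z) = 2*z*(-53 + z))
-408*12 - D(J) = -408*12 - 2*57*(-53 + 57) = -4896 - 2*57*4 = -4896 - 1*456 = -4896 - 456 = -5352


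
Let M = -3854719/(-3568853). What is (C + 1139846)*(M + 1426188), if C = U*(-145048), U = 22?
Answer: -10440370042624420430/3568853 ≈ -2.9254e+12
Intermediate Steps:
M = 3854719/3568853 (M = -3854719*(-1/3568853) = 3854719/3568853 ≈ 1.0801)
C = -3191056 (C = 22*(-145048) = -3191056)
(C + 1139846)*(M + 1426188) = (-3191056 + 1139846)*(3854719/3568853 + 1426188) = -2051210*5089859177083/3568853 = -10440370042624420430/3568853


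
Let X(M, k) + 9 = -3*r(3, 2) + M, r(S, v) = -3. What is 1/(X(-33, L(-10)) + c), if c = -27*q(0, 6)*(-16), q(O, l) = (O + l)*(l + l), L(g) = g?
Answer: 1/31071 ≈ 3.2184e-5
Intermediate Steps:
X(M, k) = M (X(M, k) = -9 + (-3*(-3) + M) = -9 + (9 + M) = M)
q(O, l) = 2*l*(O + l) (q(O, l) = (O + l)*(2*l) = 2*l*(O + l))
c = 31104 (c = -54*6*(0 + 6)*(-16) = -54*6*6*(-16) = -27*72*(-16) = -1944*(-16) = 31104)
1/(X(-33, L(-10)) + c) = 1/(-33 + 31104) = 1/31071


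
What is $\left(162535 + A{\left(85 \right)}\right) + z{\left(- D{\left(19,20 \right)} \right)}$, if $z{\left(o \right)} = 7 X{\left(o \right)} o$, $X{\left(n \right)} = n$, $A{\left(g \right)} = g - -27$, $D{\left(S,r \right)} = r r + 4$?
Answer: $1305159$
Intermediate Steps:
$D{\left(S,r \right)} = 4 + r^{2}$ ($D{\left(S,r \right)} = r^{2} + 4 = 4 + r^{2}$)
$A{\left(g \right)} = 27 + g$ ($A{\left(g \right)} = g + 27 = 27 + g$)
$z{\left(o \right)} = 7 o^{2}$ ($z{\left(o \right)} = 7 o o = 7 o^{2}$)
$\left(162535 + A{\left(85 \right)}\right) + z{\left(- D{\left(19,20 \right)} \right)} = \left(162535 + \left(27 + 85\right)\right) + 7 \left(- (4 + 20^{2})\right)^{2} = \left(162535 + 112\right) + 7 \left(- (4 + 400)\right)^{2} = 162647 + 7 \left(\left(-1\right) 404\right)^{2} = 162647 + 7 \left(-404\right)^{2} = 162647 + 7 \cdot 163216 = 162647 + 1142512 = 1305159$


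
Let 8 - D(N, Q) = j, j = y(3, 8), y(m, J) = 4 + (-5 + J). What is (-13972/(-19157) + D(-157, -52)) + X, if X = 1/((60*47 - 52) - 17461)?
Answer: 486745240/281473801 ≈ 1.7293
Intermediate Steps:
y(m, J) = -1 + J
j = 7 (j = -1 + 8 = 7)
D(N, Q) = 1 (D(N, Q) = 8 - 1*7 = 8 - 7 = 1)
X = -1/14693 (X = 1/((2820 - 52) - 17461) = 1/(2768 - 17461) = 1/(-14693) = -1/14693 ≈ -6.8060e-5)
(-13972/(-19157) + D(-157, -52)) + X = (-13972/(-19157) + 1) - 1/14693 = (-13972*(-1/19157) + 1) - 1/14693 = (13972/19157 + 1) - 1/14693 = 33129/19157 - 1/14693 = 486745240/281473801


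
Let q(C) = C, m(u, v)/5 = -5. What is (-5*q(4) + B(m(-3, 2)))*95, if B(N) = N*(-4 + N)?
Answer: 66975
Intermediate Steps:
m(u, v) = -25 (m(u, v) = 5*(-5) = -25)
(-5*q(4) + B(m(-3, 2)))*95 = (-5*4 - 25*(-4 - 25))*95 = (-20 - 25*(-29))*95 = (-20 + 725)*95 = 705*95 = 66975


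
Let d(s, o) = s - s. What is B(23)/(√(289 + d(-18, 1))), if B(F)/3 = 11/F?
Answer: 33/391 ≈ 0.084399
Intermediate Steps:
d(s, o) = 0
B(F) = 33/F (B(F) = 3*(11/F) = 33/F)
B(23)/(√(289 + d(-18, 1))) = (33/23)/(√(289 + 0)) = (33*(1/23))/(√289) = (33/23)/17 = (33/23)*(1/17) = 33/391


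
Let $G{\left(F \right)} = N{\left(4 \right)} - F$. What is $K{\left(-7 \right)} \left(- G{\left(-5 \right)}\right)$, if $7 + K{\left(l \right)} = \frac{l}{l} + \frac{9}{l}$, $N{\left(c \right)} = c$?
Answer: $\frac{459}{7} \approx 65.571$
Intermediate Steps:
$G{\left(F \right)} = 4 - F$
$K{\left(l \right)} = -6 + \frac{9}{l}$ ($K{\left(l \right)} = -7 + \left(\frac{l}{l} + \frac{9}{l}\right) = -7 + \left(1 + \frac{9}{l}\right) = -6 + \frac{9}{l}$)
$K{\left(-7 \right)} \left(- G{\left(-5 \right)}\right) = \left(-6 + \frac{9}{-7}\right) \left(- (4 - -5)\right) = \left(-6 + 9 \left(- \frac{1}{7}\right)\right) \left(- (4 + 5)\right) = \left(-6 - \frac{9}{7}\right) \left(\left(-1\right) 9\right) = \left(- \frac{51}{7}\right) \left(-9\right) = \frac{459}{7}$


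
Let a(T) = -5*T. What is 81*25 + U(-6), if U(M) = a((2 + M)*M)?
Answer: 1905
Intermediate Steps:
U(M) = -5*M*(2 + M) (U(M) = -5*(2 + M)*M = -5*M*(2 + M))
81*25 + U(-6) = 81*25 - 5*(-6)*(2 - 6) = 2025 - 5*(-6)*(-4) = 2025 - 120 = 1905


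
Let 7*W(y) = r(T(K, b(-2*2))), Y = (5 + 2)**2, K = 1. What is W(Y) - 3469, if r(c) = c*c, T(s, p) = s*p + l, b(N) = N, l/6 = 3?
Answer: -3441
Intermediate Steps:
l = 18 (l = 6*3 = 18)
T(s, p) = 18 + p*s (T(s, p) = s*p + 18 = p*s + 18 = 18 + p*s)
r(c) = c**2
Y = 49 (Y = 7**2 = 49)
W(y) = 28 (W(y) = (18 - 2*2*1)**2/7 = (18 - 4*1)**2/7 = (18 - 4)**2/7 = (1/7)*14**2 = (1/7)*196 = 28)
W(Y) - 3469 = 28 - 3469 = -3441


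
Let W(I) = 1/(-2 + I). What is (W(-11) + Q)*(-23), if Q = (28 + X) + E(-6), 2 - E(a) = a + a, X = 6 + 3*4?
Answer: -17917/13 ≈ -1378.2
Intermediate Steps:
X = 18 (X = 6 + 12 = 18)
E(a) = 2 - 2*a (E(a) = 2 - (a + a) = 2 - 2*a)
Q = 60 (Q = (28 + 18) + (2 - 2*(-6)) = 46 + (2 + 12) = 46 + 14 = 60)
(W(-11) + Q)*(-23) = (1/(-2 - 11) + 60)*(-23) = (1/(-13) + 60)*(-23) = (-1/13 + 60)*(-23) = (779/13)*(-23) = -17917/13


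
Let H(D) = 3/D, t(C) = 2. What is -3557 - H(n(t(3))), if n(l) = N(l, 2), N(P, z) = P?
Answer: -7117/2 ≈ -3558.5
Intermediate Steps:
n(l) = l
-3557 - H(n(t(3))) = -3557 - 3/2 = -7117/2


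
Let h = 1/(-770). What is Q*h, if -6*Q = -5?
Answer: -1/924 ≈ -0.0010823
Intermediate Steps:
Q = ⅚ (Q = -⅙*(-5) = ⅚ ≈ 0.83333)
h = -1/770 ≈ -0.0012987
Q*h = (⅚)*(-1/770) = -1/924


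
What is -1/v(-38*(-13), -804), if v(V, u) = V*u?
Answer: 1/397176 ≈ 2.5178e-6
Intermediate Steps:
-1/v(-38*(-13), -804) = -1/(-38*(-13)*(-804)) = -1/(494*(-804)) = -1/(-397176) = -1*(-1/397176) = 1/397176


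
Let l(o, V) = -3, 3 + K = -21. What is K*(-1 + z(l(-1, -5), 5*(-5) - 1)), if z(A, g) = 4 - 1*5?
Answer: 48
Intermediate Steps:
K = -24 (K = -3 - 21 = -24)
z(A, g) = -1 (z(A, g) = 4 - 5 = -1)
K*(-1 + z(l(-1, -5), 5*(-5) - 1)) = -24*(-1 - 1) = -24*(-2) = 48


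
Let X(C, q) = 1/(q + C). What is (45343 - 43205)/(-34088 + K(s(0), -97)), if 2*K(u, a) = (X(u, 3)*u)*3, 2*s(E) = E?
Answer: -1069/17044 ≈ -0.062720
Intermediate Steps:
X(C, q) = 1/(C + q)
s(E) = E/2
K(u, a) = 3*u/(2*(3 + u)) (K(u, a) = ((u/(u + 3))*3)/2 = ((u/(3 + u))*3)/2 = (3*u/(3 + u))/2 = 3*u/(2*(3 + u)))
(45343 - 43205)/(-34088 + K(s(0), -97)) = (45343 - 43205)/(-34088 + 3*((1/2)*0)/(2*(3 + (1/2)*0))) = 2138/(-34088 + (3/2)*0/(3 + 0)) = 2138/(-34088 + (3/2)*0/3) = 2138/(-34088 + (3/2)*0*(1/3)) = 2138/(-34088 + 0) = 2138/(-34088) = 2138*(-1/34088) = -1069/17044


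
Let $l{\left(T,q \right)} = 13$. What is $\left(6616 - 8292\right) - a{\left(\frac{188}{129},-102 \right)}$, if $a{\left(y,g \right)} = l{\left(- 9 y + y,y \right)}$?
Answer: $-1689$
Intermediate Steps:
$a{\left(y,g \right)} = 13$
$\left(6616 - 8292\right) - a{\left(\frac{188}{129},-102 \right)} = \left(6616 - 8292\right) - 13 = -1676 - 13 = -1689$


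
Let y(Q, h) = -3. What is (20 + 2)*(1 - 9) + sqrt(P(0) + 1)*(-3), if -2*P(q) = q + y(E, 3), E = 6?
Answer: -176 - 3*sqrt(10)/2 ≈ -180.74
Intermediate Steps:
P(q) = 3/2 - q/2 (P(q) = -(q - 3)/2 = -(-3 + q)/2 = 3/2 - q/2)
(20 + 2)*(1 - 9) + sqrt(P(0) + 1)*(-3) = (20 + 2)*(1 - 9) + sqrt((3/2 - 1/2*0) + 1)*(-3) = 22*(-8) + sqrt((3/2 + 0) + 1)*(-3) = -176 + sqrt(3/2 + 1)*(-3) = -176 + sqrt(5/2)*(-3) = -176 + (sqrt(10)/2)*(-3) = -176 - 3*sqrt(10)/2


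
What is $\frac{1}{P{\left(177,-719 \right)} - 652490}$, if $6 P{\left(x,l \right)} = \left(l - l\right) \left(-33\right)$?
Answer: $- \frac{1}{652490} \approx -1.5326 \cdot 10^{-6}$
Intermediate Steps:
$P{\left(x,l \right)} = 0$ ($P{\left(x,l \right)} = \frac{\left(l - l\right) \left(-33\right)}{6} = \frac{0 \left(-33\right)}{6} = \frac{1}{6} \cdot 0 = 0$)
$\frac{1}{P{\left(177,-719 \right)} - 652490} = \frac{1}{0 - 652490} = \frac{1}{-652490} = - \frac{1}{652490}$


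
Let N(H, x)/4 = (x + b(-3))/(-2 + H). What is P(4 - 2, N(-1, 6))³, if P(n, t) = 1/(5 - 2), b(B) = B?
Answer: 1/27 ≈ 0.037037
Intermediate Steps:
N(H, x) = 4*(-3 + x)/(-2 + H) (N(H, x) = 4*((x - 3)/(-2 + H)) = 4*((-3 + x)/(-2 + H)) = 4*(-3 + x)/(-2 + H))
P(n, t) = ⅓ (P(n, t) = 1/3 = ⅓)
P(4 - 2, N(-1, 6))³ = (⅓)³ = 1/27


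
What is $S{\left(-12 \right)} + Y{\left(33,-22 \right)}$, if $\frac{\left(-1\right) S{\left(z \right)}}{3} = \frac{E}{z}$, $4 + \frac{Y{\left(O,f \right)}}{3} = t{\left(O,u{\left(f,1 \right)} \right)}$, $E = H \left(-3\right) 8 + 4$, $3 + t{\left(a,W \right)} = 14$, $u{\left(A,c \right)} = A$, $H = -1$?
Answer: $28$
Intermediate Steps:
$t{\left(a,W \right)} = 11$ ($t{\left(a,W \right)} = -3 + 14 = 11$)
$E = 28$ ($E = \left(-1\right) \left(-3\right) 8 + 4 = 3 \cdot 8 + 4 = 24 + 4 = 28$)
$Y{\left(O,f \right)} = 21$ ($Y{\left(O,f \right)} = -12 + 3 \cdot 11 = -12 + 33 = 21$)
$S{\left(z \right)} = - \frac{84}{z}$ ($S{\left(z \right)} = - 3 \frac{28}{z} = - \frac{84}{z}$)
$S{\left(-12 \right)} + Y{\left(33,-22 \right)} = - \frac{84}{-12} + 21 = \left(-84\right) \left(- \frac{1}{12}\right) + 21 = 7 + 21 = 28$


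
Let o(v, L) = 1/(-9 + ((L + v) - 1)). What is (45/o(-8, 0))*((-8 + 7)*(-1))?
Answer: -810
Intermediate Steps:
o(v, L) = 1/(-10 + L + v) (o(v, L) = 1/(-9 + (-1 + L + v)) = 1/(-10 + L + v))
(45/o(-8, 0))*((-8 + 7)*(-1)) = (45/(1/(-10 + 0 - 8)))*((-8 + 7)*(-1)) = (45/(1/(-18)))*(-1*(-1)) = (45/(-1/18))*1 = (45*(-18))*1 = -810*1 = -810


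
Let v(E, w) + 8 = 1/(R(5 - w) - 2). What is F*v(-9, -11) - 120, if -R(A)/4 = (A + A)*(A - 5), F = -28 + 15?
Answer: -22547/1410 ≈ -15.991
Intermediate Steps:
F = -13
R(A) = -8*A*(-5 + A) (R(A) = -4*(A + A)*(A - 5) = -4*2*A*(-5 + A) = -8*A*(-5 + A))
v(E, w) = -8 + 1/(-2 + 8*w*(5 - w)) (v(E, w) = -8 + 1/(8*(5 - w)*(5 - (5 - w)) - 2) = -8 + 1/(8*(5 - w)*(5 + (-5 + w)) - 2) = -8 + 1/(8*(5 - w)*w - 2) = -8 + 1/(8*w*(5 - w) - 2) = -8 + 1/(-2 + 8*w*(5 - w)))
F*v(-9, -11) - 120 = -13*(-17 - 64*(-11)*(-5 - 11))/(2*(1 + 4*(-11)*(-5 - 11))) - 120 = -13*(-17 - 64*(-11)*(-16))/(2*(1 + 4*(-11)*(-16))) - 120 = -13*(-17 - 11264)/(2*(1 + 704)) - 120 = -13*(-11281)/(2*705) - 120 = -13*(-11281/1410) - 120 = 146653/1410 - 120 = -22547/1410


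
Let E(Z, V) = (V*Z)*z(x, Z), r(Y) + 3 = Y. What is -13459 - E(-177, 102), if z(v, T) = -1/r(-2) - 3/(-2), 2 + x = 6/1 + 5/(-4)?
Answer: 86164/5 ≈ 17233.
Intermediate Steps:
r(Y) = -3 + Y
x = 11/4 (x = -2 + (6/1 + 5/(-4)) = -2 + (6*1 + 5*(-1/4)) = -2 + (6 - 5/4) = -2 + 19/4 = 11/4 ≈ 2.7500)
z(v, T) = 17/10 (z(v, T) = -1/(-3 - 2) - 3/(-2) = -1/(-5) - 3*(-1/2) = -1*(-1/5) + 3/2 = 1/5 + 3/2 = 17/10)
E(Z, V) = 17*V*Z/10 (E(Z, V) = (V*Z)*(17/10) = 17*V*Z/10)
-13459 - E(-177, 102) = -13459 - 17*102*(-177)/10 = -13459 - 1*(-153459/5) = -13459 + 153459/5 = 86164/5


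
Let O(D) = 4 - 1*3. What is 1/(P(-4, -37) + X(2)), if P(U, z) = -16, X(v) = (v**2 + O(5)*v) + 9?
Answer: -1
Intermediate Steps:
O(D) = 1 (O(D) = 4 - 3 = 1)
X(v) = 9 + v + v**2 (X(v) = (v**2 + 1*v) + 9 = (v**2 + v) + 9 = (v + v**2) + 9 = 9 + v + v**2)
1/(P(-4, -37) + X(2)) = 1/(-16 + (9 + 2 + 2**2)) = 1/(-16 + (9 + 2 + 4)) = 1/(-16 + 15) = 1/(-1) = -1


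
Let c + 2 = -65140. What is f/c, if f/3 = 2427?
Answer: -809/7238 ≈ -0.11177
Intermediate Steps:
f = 7281 (f = 3*2427 = 7281)
c = -65142 (c = -2 - 65140 = -65142)
f/c = 7281/(-65142) = 7281*(-1/65142) = -809/7238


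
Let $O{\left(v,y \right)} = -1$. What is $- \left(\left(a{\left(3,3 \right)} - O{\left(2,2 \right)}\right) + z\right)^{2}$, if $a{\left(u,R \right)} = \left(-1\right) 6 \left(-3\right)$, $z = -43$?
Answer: $-576$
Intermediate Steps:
$a{\left(u,R \right)} = 18$ ($a{\left(u,R \right)} = \left(-6\right) \left(-3\right) = 18$)
$- \left(\left(a{\left(3,3 \right)} - O{\left(2,2 \right)}\right) + z\right)^{2} = - \left(\left(18 - -1\right) - 43\right)^{2} = - \left(\left(18 + 1\right) - 43\right)^{2} = - \left(19 - 43\right)^{2} = - \left(-24\right)^{2} = \left(-1\right) 576 = -576$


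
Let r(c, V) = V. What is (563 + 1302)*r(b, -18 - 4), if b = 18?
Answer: -41030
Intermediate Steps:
(563 + 1302)*r(b, -18 - 4) = (563 + 1302)*(-18 - 4) = 1865*(-22) = -41030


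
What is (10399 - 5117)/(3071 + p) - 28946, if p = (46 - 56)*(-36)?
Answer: -99308444/3431 ≈ -28944.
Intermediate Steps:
p = 360 (p = -10*(-36) = 360)
(10399 - 5117)/(3071 + p) - 28946 = (10399 - 5117)/(3071 + 360) - 28946 = 5282/3431 - 28946 = -99308444/3431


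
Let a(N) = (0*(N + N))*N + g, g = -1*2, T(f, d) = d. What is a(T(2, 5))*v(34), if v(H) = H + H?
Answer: -136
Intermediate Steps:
v(H) = 2*H
g = -2
a(N) = -2 (a(N) = (0*(N + N))*N - 2 = (0*(2*N))*N - 2 = 0*N - 2 = 0 - 2 = -2)
a(T(2, 5))*v(34) = -4*34 = -2*68 = -136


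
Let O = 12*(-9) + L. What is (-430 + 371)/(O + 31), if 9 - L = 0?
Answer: 59/68 ≈ 0.86765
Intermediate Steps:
L = 9 (L = 9 - 1*0 = 9 + 0 = 9)
O = -99 (O = 12*(-9) + 9 = -108 + 9 = -99)
(-430 + 371)/(O + 31) = (-430 + 371)/(-99 + 31) = -59/(-68) = -59*(-1/68) = 59/68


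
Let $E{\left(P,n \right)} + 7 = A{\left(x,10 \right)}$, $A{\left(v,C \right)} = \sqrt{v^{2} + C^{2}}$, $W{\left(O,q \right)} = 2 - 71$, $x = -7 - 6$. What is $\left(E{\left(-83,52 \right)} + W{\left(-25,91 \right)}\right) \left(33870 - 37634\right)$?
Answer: $286064 - 3764 \sqrt{269} \approx 2.2433 \cdot 10^{5}$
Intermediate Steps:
$x = -13$
$W{\left(O,q \right)} = -69$ ($W{\left(O,q \right)} = 2 - 71 = -69$)
$A{\left(v,C \right)} = \sqrt{C^{2} + v^{2}}$
$E{\left(P,n \right)} = -7 + \sqrt{269}$ ($E{\left(P,n \right)} = -7 + \sqrt{10^{2} + \left(-13\right)^{2}} = -7 + \sqrt{100 + 169} = -7 + \sqrt{269}$)
$\left(E{\left(-83,52 \right)} + W{\left(-25,91 \right)}\right) \left(33870 - 37634\right) = \left(\left(-7 + \sqrt{269}\right) - 69\right) \left(33870 - 37634\right) = \left(-76 + \sqrt{269}\right) \left(-3764\right) = 286064 - 3764 \sqrt{269}$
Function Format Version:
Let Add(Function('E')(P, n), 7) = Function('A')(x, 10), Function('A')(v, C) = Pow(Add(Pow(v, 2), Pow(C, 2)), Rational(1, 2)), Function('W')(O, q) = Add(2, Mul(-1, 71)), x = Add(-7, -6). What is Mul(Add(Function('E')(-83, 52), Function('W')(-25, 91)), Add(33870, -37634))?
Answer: Add(286064, Mul(-3764, Pow(269, Rational(1, 2)))) ≈ 2.2433e+5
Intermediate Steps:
x = -13
Function('W')(O, q) = -69 (Function('W')(O, q) = Add(2, -71) = -69)
Function('A')(v, C) = Pow(Add(Pow(C, 2), Pow(v, 2)), Rational(1, 2))
Function('E')(P, n) = Add(-7, Pow(269, Rational(1, 2))) (Function('E')(P, n) = Add(-7, Pow(Add(Pow(10, 2), Pow(-13, 2)), Rational(1, 2))) = Add(-7, Pow(Add(100, 169), Rational(1, 2))) = Add(-7, Pow(269, Rational(1, 2))))
Mul(Add(Function('E')(-83, 52), Function('W')(-25, 91)), Add(33870, -37634)) = Mul(Add(Add(-7, Pow(269, Rational(1, 2))), -69), Add(33870, -37634)) = Mul(Add(-76, Pow(269, Rational(1, 2))), -3764) = Add(286064, Mul(-3764, Pow(269, Rational(1, 2))))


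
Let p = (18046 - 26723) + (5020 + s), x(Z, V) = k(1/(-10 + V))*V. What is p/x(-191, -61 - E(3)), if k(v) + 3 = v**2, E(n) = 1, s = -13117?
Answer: -43478208/482081 ≈ -90.189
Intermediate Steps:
k(v) = -3 + v**2
x(Z, V) = V*(-3 + (-10 + V)**(-2)) (x(Z, V) = (-3 + (1/(-10 + V))**2)*V = (-3 + (-10 + V)**(-2))*V = V*(-3 + (-10 + V)**(-2)))
p = -16774 (p = (18046 - 26723) + (5020 - 13117) = -8677 - 8097 = -16774)
p/x(-191, -61 - E(3)) = -16774/(-3*(-61 - 1*1) + (-61 - 1*1)/(-10 + (-61 - 1*1))**2) = -16774/(-3*(-61 - 1) + (-61 - 1)/(-10 + (-61 - 1))**2) = -16774/(-3*(-62) - 62/(-10 - 62)**2) = -16774/(186 - 62/(-72)**2) = -16774/(186 - 62*1/5184) = -16774/(186 - 31/2592) = -16774/482081/2592 = -16774*2592/482081 = -43478208/482081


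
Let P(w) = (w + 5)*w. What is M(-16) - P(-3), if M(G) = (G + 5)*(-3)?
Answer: 39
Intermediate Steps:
M(G) = -15 - 3*G (M(G) = (5 + G)*(-3) = -15 - 3*G)
P(w) = w*(5 + w) (P(w) = (5 + w)*w = w*(5 + w))
M(-16) - P(-3) = (-15 - 3*(-16)) - (-3)*(5 - 3) = (-15 + 48) - (-3)*2 = 33 - 1*(-6) = 33 + 6 = 39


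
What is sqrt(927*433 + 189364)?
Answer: sqrt(590755) ≈ 768.61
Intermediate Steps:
sqrt(927*433 + 189364) = sqrt(401391 + 189364) = sqrt(590755)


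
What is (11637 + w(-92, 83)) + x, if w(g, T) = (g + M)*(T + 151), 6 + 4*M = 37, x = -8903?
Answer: -33961/2 ≈ -16981.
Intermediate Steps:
M = 31/4 (M = -3/2 + (1/4)*37 = -3/2 + 37/4 = 31/4 ≈ 7.7500)
w(g, T) = (151 + T)*(31/4 + g) (w(g, T) = (g + 31/4)*(T + 151) = (31/4 + g)*(151 + T) = (151 + T)*(31/4 + g))
(11637 + w(-92, 83)) + x = (11637 + (4681/4 + 151*(-92) + (31/4)*83 + 83*(-92))) - 8903 = (11637 + (4681/4 - 13892 + 2573/4 - 7636)) - 8903 = (11637 - 39429/2) - 8903 = -16155/2 - 8903 = -33961/2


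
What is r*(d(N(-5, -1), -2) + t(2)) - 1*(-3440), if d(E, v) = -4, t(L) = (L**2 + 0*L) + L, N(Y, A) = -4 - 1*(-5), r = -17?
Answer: 3406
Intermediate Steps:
N(Y, A) = 1 (N(Y, A) = -4 + 5 = 1)
t(L) = L + L**2 (t(L) = (L**2 + 0) + L = L**2 + L = L + L**2)
r*(d(N(-5, -1), -2) + t(2)) - 1*(-3440) = -17*(-4 + 2*(1 + 2)) - 1*(-3440) = -17*(-4 + 2*3) + 3440 = -17*(-4 + 6) + 3440 = -17*2 + 3440 = -34 + 3440 = 3406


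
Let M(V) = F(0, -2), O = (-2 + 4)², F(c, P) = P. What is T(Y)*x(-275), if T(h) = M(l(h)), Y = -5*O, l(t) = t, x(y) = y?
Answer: 550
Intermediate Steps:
O = 4 (O = 2² = 4)
Y = -20 (Y = -5*4 = -20)
M(V) = -2
T(h) = -2
T(Y)*x(-275) = -2*(-275) = 550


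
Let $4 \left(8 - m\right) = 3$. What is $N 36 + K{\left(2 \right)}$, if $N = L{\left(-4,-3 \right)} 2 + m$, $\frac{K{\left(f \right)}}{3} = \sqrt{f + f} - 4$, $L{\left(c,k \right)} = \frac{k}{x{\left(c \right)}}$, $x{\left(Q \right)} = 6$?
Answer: $219$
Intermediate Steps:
$m = \frac{29}{4}$ ($m = 8 - \frac{3}{4} = \frac{29}{4} \approx 7.25$)
$L{\left(c,k \right)} = \frac{k}{6}$
$K{\left(f \right)} = -12 + 3 \sqrt{2} \sqrt{f}$ ($K{\left(f \right)} = 3 \left(\sqrt{f + f} - 4\right) = 3 \left(\sqrt{2 f} - 4\right) = 3 \left(\sqrt{2} \sqrt{f} - 4\right) = 3 \left(-4 + \sqrt{2} \sqrt{f}\right) = -12 + 3 \sqrt{2} \sqrt{f}$)
$N = \frac{25}{4}$ ($N = \frac{1}{6} \left(-3\right) 2 + \frac{29}{4} = \left(- \frac{1}{2}\right) 2 + \frac{29}{4} = -1 + \frac{29}{4} = \frac{25}{4} \approx 6.25$)
$N 36 + K{\left(2 \right)} = \frac{25}{4} \cdot 36 - \left(12 - 3 \sqrt{2} \sqrt{2}\right) = 225 + \left(-12 + 6\right) = 225 - 6 = 219$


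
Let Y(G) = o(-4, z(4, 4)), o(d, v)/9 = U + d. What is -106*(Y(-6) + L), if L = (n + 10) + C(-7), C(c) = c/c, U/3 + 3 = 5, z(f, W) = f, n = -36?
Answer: 742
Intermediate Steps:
U = 6 (U = -9 + 3*5 = -9 + 15 = 6)
C(c) = 1
o(d, v) = 54 + 9*d (o(d, v) = 9*(6 + d) = 54 + 9*d)
Y(G) = 18 (Y(G) = 54 + 9*(-4) = 54 - 36 = 18)
L = -25 (L = (-36 + 10) + 1 = -26 + 1 = -25)
-106*(Y(-6) + L) = -106*(18 - 25) = -106*(-7) = 742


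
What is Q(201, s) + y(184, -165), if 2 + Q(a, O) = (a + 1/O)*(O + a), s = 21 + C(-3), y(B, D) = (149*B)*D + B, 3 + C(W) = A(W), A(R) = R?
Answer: -22400138/5 ≈ -4.4800e+6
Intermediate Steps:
C(W) = -3 + W
y(B, D) = B + 149*B*D (y(B, D) = 149*B*D + B = B + 149*B*D)
s = 15 (s = 21 + (-3 - 3) = 21 - 6 = 15)
Q(a, O) = -2 + (O + a)*(a + 1/O) (Q(a, O) = -2 + (a + 1/O)*(O + a) = -2 + (O + a)*(a + 1/O))
Q(201, s) + y(184, -165) = (-1 + 201² + 15*201 + 201/15) + 184*(1 + 149*(-165)) = (-1 + 40401 + 3015 + 201*(1/15)) + 184*(1 - 24585) = (-1 + 40401 + 3015 + 67/5) + 184*(-24584) = 217142/5 - 4523456 = -22400138/5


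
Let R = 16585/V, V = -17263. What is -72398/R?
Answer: 1249806674/16585 ≈ 75358.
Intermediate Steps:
R = -16585/17263 (R = 16585/(-17263) = 16585*(-1/17263) = -16585/17263 ≈ -0.96072)
-72398/R = -72398/(-16585/17263) = -72398*(-17263/16585) = 1249806674/16585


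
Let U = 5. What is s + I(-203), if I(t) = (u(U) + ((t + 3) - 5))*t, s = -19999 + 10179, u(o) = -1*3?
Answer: 32404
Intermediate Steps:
u(o) = -3
s = -9820
I(t) = t*(-5 + t) (I(t) = (-3 + ((t + 3) - 5))*t = (-3 + ((3 + t) - 5))*t = (-3 + (-2 + t))*t = (-5 + t)*t = t*(-5 + t))
s + I(-203) = -9820 - 203*(-5 - 203) = -9820 - 203*(-208) = -9820 + 42224 = 32404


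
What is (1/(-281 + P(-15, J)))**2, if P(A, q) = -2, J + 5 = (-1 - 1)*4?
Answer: 1/80089 ≈ 1.2486e-5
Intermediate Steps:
J = -13 (J = -5 + (-1 - 1)*4 = -5 - 2*4 = -5 - 8 = -13)
(1/(-281 + P(-15, J)))**2 = (1/(-281 - 2))**2 = (1/(-283))**2 = (-1/283)**2 = 1/80089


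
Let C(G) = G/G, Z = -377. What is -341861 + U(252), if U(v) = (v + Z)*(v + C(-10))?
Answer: -373486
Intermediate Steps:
C(G) = 1
U(v) = (1 + v)*(-377 + v) (U(v) = (v - 377)*(v + 1) = (-377 + v)*(1 + v) = (1 + v)*(-377 + v))
-341861 + U(252) = -341861 + (-377 + 252² - 376*252) = -341861 + (-377 + 63504 - 94752) = -341861 - 31625 = -373486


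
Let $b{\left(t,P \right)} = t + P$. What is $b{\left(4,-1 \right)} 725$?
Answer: $2175$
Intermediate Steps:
$b{\left(t,P \right)} = P + t$
$b{\left(4,-1 \right)} 725 = \left(-1 + 4\right) 725 = 3 \cdot 725 = 2175$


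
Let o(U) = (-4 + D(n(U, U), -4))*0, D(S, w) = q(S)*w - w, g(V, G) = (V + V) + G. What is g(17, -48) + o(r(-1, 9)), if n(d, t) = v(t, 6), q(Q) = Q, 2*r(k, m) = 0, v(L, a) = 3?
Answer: -14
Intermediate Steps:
r(k, m) = 0 (r(k, m) = (1/2)*0 = 0)
g(V, G) = G + 2*V (g(V, G) = 2*V + G = G + 2*V)
n(d, t) = 3
D(S, w) = -w + S*w (D(S, w) = S*w - w = -w + S*w)
o(U) = 0 (o(U) = (-4 - 4*(-1 + 3))*0 = (-4 - 4*2)*0 = (-4 - 8)*0 = -12*0 = 0)
g(17, -48) + o(r(-1, 9)) = (-48 + 2*17) + 0 = (-48 + 34) + 0 = -14 + 0 = -14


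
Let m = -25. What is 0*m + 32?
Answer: 32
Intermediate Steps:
0*m + 32 = 0*(-25) + 32 = 0 + 32 = 32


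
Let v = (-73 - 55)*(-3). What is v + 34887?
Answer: 35271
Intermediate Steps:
v = 384 (v = -128*(-3) = 384)
v + 34887 = 384 + 34887 = 35271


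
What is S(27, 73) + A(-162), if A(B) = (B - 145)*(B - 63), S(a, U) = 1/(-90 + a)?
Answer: 4351724/63 ≈ 69075.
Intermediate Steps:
A(B) = (-145 + B)*(-63 + B)
S(27, 73) + A(-162) = 1/(-90 + 27) + (9135 + (-162)² - 208*(-162)) = 1/(-63) + (9135 + 26244 + 33696) = -1/63 + 69075 = 4351724/63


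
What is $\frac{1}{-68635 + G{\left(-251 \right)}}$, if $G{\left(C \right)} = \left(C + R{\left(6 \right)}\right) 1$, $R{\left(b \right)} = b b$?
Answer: $- \frac{1}{68850} \approx -1.4524 \cdot 10^{-5}$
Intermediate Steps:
$R{\left(b \right)} = b^{2}$
$G{\left(C \right)} = 36 + C$ ($G{\left(C \right)} = \left(C + 6^{2}\right) 1 = \left(C + 36\right) 1 = \left(36 + C\right) 1 = 36 + C$)
$\frac{1}{-68635 + G{\left(-251 \right)}} = \frac{1}{-68635 + \left(36 - 251\right)} = \frac{1}{-68635 - 215} = \frac{1}{-68850} = - \frac{1}{68850}$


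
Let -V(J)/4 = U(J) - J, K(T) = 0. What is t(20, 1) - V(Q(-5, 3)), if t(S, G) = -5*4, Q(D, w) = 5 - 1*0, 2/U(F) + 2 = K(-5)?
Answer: -44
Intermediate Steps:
U(F) = -1 (U(F) = 2/(-2 + 0) = 2/(-2) = 2*(-½) = -1)
Q(D, w) = 5 (Q(D, w) = 5 + 0 = 5)
t(S, G) = -20
V(J) = 4 + 4*J (V(J) = -4*(-1 - J) = 4 + 4*J)
t(20, 1) - V(Q(-5, 3)) = -20 - (4 + 4*5) = -20 - (4 + 20) = -20 - 1*24 = -20 - 24 = -44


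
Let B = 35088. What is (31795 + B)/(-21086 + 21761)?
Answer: 66883/675 ≈ 99.086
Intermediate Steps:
(31795 + B)/(-21086 + 21761) = (31795 + 35088)/(-21086 + 21761) = 66883/675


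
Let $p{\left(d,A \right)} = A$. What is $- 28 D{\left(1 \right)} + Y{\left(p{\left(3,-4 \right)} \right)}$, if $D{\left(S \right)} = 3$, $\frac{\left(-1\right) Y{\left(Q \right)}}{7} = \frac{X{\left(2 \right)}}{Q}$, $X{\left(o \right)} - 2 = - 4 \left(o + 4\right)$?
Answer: $- \frac{245}{2} \approx -122.5$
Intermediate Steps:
$X{\left(o \right)} = -14 - 4 o$ ($X{\left(o \right)} = 2 - 4 \left(o + 4\right) = 2 - 4 \left(4 + o\right) = 2 - \left(16 + 4 o\right) = -14 - 4 o$)
$Y{\left(Q \right)} = \frac{154}{Q}$ ($Y{\left(Q \right)} = - 7 \frac{-14 - 8}{Q} = - 7 \left(- \frac{22}{Q}\right) = \frac{154}{Q}$)
$- 28 D{\left(1 \right)} + Y{\left(p{\left(3,-4 \right)} \right)} = \left(-28\right) 3 + \frac{154}{-4} = -84 + 154 \left(- \frac{1}{4}\right) = -84 - \frac{77}{2} = - \frac{245}{2}$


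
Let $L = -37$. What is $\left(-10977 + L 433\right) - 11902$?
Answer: $-38900$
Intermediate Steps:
$\left(-10977 + L 433\right) - 11902 = \left(-10977 - 16021\right) - 11902 = -26998 - 11902 = -38900$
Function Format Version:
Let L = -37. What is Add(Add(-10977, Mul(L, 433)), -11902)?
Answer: -38900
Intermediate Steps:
Add(Add(-10977, Mul(L, 433)), -11902) = Add(Add(-10977, Mul(-37, 433)), -11902) = Add(Add(-10977, -16021), -11902) = Add(-26998, -11902) = -38900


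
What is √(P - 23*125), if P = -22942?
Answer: I*√25817 ≈ 160.68*I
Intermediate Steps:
√(P - 23*125) = √(-22942 - 23*125) = √(-22942 - 2875) = √(-25817) = I*√25817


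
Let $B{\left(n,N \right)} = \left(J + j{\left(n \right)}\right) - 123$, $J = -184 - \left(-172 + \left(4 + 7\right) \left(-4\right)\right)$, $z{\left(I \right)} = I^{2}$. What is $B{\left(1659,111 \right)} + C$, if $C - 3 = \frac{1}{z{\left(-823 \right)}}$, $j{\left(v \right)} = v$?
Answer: $\frac{1064083860}{677329} \approx 1571.0$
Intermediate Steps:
$J = 32$ ($J = -184 - \left(-172 + 11 \left(-4\right)\right) = -184 - \left(-172 - 44\right) = -184 - -216 = -184 + 216 = 32$)
$C = \frac{2031988}{677329}$ ($C = 3 + \frac{1}{\left(-823\right)^{2}} = 3 + \frac{1}{677329} = \frac{2031988}{677329} \approx 3.0$)
$B{\left(n,N \right)} = -91 + n$ ($B{\left(n,N \right)} = \left(32 + n\right) - 123 = -91 + n$)
$B{\left(1659,111 \right)} + C = \left(-91 + 1659\right) + \frac{2031988}{677329} = 1568 + \frac{2031988}{677329} = \frac{1064083860}{677329}$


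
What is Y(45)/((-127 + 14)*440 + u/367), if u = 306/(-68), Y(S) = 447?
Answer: -328098/36494489 ≈ -0.0089903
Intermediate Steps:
u = -9/2 (u = 306*(-1/68) = -9/2 ≈ -4.5000)
Y(45)/((-127 + 14)*440 + u/367) = 447/((-127 + 14)*440 - 9/2/367) = 447/(-113*440 - 9/2*1/367) = 447/(-49720 - 9/734) = 447/(-36494489/734) = 447*(-734/36494489) = -328098/36494489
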